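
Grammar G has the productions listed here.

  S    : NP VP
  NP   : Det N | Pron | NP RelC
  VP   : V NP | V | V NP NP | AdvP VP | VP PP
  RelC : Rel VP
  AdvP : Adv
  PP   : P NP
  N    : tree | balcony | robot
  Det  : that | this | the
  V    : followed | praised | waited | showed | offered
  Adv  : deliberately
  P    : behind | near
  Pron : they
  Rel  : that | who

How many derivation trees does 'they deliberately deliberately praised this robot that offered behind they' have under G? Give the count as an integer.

4

Two of the 4 distinct bracketings:
[S [NP [Pron they]] [VP [AdvP [Adv deliberately]] [VP [AdvP [Adv deliberately]] [VP [V praised] [NP [NP [Det this] [N robot]] [RelC [Rel that] [VP [VP [V offered]] [PP [P behind] [NP [Pron they]]]]]]]]]]
[S [NP [Pron they]] [VP [AdvP [Adv deliberately]] [VP [AdvP [Adv deliberately]] [VP [VP [V praised] [NP [NP [Det this] [N robot]] [RelC [Rel that] [VP [V offered]]]]] [PP [P behind] [NP [Pron they]]]]]]]
The trees differ in how a recursive rule is bracketed over the same span.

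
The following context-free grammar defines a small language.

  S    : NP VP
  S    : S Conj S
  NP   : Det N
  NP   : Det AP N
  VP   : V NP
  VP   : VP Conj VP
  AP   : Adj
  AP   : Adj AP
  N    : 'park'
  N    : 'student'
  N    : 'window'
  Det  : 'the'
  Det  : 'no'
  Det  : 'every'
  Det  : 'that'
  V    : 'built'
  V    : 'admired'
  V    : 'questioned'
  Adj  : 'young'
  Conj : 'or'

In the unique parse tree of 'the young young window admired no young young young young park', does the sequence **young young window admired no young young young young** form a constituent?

[S [NP [Det the] [AP [Adj young] [AP [Adj young]]] [N window]] [VP [V admired] [NP [Det no] [AP [Adj young] [AP [Adj young] [AP [Adj young] [AP [Adj young]]]]] [N park]]]]
The smallest constituent containing 'young young window admired no young young young young' is the S spanning 'the young young window admired no young young young young park'; no single node in the tree dominates exactly the given words.

No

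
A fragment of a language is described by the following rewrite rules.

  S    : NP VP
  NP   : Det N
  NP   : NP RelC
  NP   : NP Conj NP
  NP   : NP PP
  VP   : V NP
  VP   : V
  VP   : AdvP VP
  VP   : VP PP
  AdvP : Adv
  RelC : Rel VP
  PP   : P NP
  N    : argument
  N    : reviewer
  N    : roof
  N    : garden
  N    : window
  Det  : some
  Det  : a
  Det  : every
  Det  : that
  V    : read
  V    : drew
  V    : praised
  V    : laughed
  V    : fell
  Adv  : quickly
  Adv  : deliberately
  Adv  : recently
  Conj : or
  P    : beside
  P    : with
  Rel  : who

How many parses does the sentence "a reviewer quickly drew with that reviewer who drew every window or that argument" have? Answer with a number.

Two of the 4 distinct bracketings:
[S [NP [Det a] [N reviewer]] [VP [AdvP [Adv quickly]] [VP [VP [V drew]] [PP [P with] [NP [NP [Det that] [N reviewer]] [RelC [Rel who] [VP [V drew] [NP [NP [Det every] [N window]] [Conj or] [NP [Det that] [N argument]]]]]]]]]]
[S [NP [Det a] [N reviewer]] [VP [AdvP [Adv quickly]] [VP [VP [V drew]] [PP [P with] [NP [NP [NP [Det that] [N reviewer]] [RelC [Rel who] [VP [V drew] [NP [Det every] [N window]]]]] [Conj or] [NP [Det that] [N argument]]]]]]]
The trees differ in how a recursive rule is bracketed over the same span.

4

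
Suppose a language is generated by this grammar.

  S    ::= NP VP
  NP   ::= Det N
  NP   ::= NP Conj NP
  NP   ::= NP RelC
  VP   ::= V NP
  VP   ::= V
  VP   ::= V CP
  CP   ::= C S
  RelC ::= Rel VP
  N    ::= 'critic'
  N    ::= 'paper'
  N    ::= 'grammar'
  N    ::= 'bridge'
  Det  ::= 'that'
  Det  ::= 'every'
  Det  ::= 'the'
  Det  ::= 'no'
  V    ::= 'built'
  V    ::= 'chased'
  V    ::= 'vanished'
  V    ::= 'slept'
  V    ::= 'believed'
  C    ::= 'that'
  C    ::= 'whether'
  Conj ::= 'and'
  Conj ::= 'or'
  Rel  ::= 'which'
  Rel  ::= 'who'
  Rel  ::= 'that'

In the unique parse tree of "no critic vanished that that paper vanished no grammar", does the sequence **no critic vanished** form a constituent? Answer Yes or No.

No

[S [NP [Det no] [N critic]] [VP [V vanished] [CP [C that] [S [NP [Det that] [N paper]] [VP [V vanished] [NP [Det no] [N grammar]]]]]]]
The smallest constituent containing 'no critic vanished' is the S spanning 'no critic vanished that that paper vanished no grammar'; no single node in the tree dominates exactly the given words.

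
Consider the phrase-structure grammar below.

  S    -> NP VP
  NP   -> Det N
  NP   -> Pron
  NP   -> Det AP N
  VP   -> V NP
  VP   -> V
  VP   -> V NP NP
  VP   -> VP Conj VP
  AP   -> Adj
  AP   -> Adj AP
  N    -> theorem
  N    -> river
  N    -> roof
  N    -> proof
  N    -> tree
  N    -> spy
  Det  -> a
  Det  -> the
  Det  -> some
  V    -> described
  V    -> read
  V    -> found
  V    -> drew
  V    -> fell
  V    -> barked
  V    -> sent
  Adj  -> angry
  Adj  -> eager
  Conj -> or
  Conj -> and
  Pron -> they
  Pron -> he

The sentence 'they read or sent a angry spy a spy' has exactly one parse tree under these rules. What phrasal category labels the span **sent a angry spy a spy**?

S
  NP
    Pron: they
  VP
    VP
      V: read
    Conj: or
    VP
      V: sent
      NP
        Det: a
        AP
          Adj: angry
        N: spy
      NP
        Det: a
        N: spy
The span 'sent a angry spy a spy' is the VP node built by VP → V NP NP.

VP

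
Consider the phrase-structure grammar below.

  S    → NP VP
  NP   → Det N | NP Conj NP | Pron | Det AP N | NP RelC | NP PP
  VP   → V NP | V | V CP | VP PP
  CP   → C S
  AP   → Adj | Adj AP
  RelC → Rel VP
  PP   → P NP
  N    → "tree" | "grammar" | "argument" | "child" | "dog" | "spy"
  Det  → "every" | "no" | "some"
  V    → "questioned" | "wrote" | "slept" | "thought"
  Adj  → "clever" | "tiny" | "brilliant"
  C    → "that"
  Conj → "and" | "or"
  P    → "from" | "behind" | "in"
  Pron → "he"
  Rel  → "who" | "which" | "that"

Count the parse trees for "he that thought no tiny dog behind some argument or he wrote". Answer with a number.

Two of the 7 distinct bracketings:
[S [NP [NP [NP [Pron he]] [RelC [Rel that] [VP [V thought] [NP [NP [Det no] [AP [Adj tiny]] [N dog]] [PP [P behind] [NP [Det some] [N argument]]]]]]] [Conj or] [NP [Pron he]]] [VP [V wrote]]]
[S [NP [NP [NP [Pron he]] [RelC [Rel that] [VP [VP [V thought] [NP [Det no] [AP [Adj tiny]] [N dog]]] [PP [P behind] [NP [Det some] [N argument]]]]]] [Conj or] [NP [Pron he]]] [VP [V wrote]]]
The difference turns on whether NP → NP PP is used at the relevant span, versus an alternative expansion of NP.

7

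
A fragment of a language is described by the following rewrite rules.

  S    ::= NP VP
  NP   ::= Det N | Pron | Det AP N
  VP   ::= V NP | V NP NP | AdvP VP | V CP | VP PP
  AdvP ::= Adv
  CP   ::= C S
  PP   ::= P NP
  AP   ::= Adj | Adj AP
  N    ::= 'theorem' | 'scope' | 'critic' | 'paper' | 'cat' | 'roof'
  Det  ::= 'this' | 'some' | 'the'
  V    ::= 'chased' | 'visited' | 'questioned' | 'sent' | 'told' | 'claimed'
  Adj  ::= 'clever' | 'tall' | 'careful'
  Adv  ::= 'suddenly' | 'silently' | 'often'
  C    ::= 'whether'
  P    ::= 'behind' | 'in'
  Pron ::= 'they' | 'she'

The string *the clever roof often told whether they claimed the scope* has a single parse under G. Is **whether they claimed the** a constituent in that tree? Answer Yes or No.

No

[S [NP [Det the] [AP [Adj clever]] [N roof]] [VP [AdvP [Adv often]] [VP [V told] [CP [C whether] [S [NP [Pron they]] [VP [V claimed] [NP [Det the] [N scope]]]]]]]]
The smallest constituent containing 'whether they claimed the' is the CP spanning 'whether they claimed the scope'; no single node in the tree dominates exactly the given words.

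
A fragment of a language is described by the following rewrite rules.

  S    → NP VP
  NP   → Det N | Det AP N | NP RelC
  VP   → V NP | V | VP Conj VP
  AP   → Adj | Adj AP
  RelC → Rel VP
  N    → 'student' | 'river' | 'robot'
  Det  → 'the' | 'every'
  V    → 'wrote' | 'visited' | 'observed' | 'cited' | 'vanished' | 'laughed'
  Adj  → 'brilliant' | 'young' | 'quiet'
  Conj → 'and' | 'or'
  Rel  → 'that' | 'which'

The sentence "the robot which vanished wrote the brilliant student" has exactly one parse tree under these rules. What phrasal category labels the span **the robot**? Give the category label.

S
  NP
    NP
      Det: the
      N: robot
    RelC
      Rel: which
      VP
        V: vanished
  VP
    V: wrote
    NP
      Det: the
      AP
        Adj: brilliant
      N: student
The span 'the robot' is the NP node built by NP → Det N.

NP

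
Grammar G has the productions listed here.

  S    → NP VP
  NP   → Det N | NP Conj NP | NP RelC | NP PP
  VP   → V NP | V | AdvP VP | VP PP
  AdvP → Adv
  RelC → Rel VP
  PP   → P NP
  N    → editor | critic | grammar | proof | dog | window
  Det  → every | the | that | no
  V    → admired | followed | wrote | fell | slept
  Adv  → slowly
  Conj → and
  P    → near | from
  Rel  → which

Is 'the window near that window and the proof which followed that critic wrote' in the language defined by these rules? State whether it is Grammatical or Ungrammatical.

[S [NP [NP [NP [Det the] [N window]] [PP [P near] [NP [Det that] [N window]]]] [Conj and] [NP [NP [Det the] [N proof]] [RelC [Rel which] [VP [V followed] [NP [Det that] [N critic]]]]]] [VP [V wrote]]]
The bracketing above is licensed at every node by one of the given productions, with S at the root.

Grammatical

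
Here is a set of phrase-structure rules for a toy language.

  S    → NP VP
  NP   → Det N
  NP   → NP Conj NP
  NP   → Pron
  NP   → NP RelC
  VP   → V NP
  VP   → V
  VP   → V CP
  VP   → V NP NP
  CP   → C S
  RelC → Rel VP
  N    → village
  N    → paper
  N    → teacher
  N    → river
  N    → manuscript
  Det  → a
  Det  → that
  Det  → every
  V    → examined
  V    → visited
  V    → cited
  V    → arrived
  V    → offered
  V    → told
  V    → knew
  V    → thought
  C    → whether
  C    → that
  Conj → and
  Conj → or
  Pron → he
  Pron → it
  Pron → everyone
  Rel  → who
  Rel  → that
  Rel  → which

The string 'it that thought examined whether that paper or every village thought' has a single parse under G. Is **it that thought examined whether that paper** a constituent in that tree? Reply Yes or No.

No

[S [NP [NP [Pron it]] [RelC [Rel that] [VP [V thought]]]] [VP [V examined] [CP [C whether] [S [NP [NP [Det that] [N paper]] [Conj or] [NP [Det every] [N village]]] [VP [V thought]]]]]]
The smallest constituent containing 'it that thought examined whether that paper' is the S spanning 'it that thought examined whether that paper or every village thought'; no single node in the tree dominates exactly the given words.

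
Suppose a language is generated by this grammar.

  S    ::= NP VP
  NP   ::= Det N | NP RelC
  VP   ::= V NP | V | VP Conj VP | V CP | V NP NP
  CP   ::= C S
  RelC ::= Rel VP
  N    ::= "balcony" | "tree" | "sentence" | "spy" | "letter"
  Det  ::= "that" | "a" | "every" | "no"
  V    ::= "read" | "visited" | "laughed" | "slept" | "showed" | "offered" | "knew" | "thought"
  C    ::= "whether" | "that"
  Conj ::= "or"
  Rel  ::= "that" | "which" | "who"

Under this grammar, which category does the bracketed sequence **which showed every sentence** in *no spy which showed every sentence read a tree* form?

S
  NP
    NP
      Det: no
      N: spy
    RelC
      Rel: which
      VP
        V: showed
        NP
          Det: every
          N: sentence
  VP
    V: read
    NP
      Det: a
      N: tree
The span 'which showed every sentence' is the RelC node built by RelC → Rel VP.

RelC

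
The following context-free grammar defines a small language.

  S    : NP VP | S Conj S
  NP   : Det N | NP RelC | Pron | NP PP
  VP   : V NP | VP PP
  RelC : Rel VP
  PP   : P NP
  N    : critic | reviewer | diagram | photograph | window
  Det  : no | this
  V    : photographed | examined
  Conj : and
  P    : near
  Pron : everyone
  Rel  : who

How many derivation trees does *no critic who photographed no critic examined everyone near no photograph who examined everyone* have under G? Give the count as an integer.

Two of the 3 distinct bracketings:
[S [NP [NP [Det no] [N critic]] [RelC [Rel who] [VP [V photographed] [NP [Det no] [N critic]]]]] [VP [V examined] [NP [NP [NP [Pron everyone]] [PP [P near] [NP [Det no] [N photograph]]]] [RelC [Rel who] [VP [V examined] [NP [Pron everyone]]]]]]]
[S [NP [NP [Det no] [N critic]] [RelC [Rel who] [VP [V photographed] [NP [Det no] [N critic]]]]] [VP [V examined] [NP [NP [Pron everyone]] [PP [P near] [NP [NP [Det no] [N photograph]] [RelC [Rel who] [VP [V examined] [NP [Pron everyone]]]]]]]]]
The trees differ in how a recursive rule is bracketed over the same span.

3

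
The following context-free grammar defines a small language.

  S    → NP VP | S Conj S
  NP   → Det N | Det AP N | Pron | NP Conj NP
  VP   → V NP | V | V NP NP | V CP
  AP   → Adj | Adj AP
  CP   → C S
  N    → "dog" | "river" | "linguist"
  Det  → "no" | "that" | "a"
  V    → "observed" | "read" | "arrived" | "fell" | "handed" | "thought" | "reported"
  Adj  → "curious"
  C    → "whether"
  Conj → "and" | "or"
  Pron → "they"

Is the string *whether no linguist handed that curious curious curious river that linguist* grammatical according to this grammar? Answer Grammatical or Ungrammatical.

Ungrammatical

For S → NP VP, no prefix of the string parses as an NP. The alternative S rule S → S Conj S likewise has no satisfying split.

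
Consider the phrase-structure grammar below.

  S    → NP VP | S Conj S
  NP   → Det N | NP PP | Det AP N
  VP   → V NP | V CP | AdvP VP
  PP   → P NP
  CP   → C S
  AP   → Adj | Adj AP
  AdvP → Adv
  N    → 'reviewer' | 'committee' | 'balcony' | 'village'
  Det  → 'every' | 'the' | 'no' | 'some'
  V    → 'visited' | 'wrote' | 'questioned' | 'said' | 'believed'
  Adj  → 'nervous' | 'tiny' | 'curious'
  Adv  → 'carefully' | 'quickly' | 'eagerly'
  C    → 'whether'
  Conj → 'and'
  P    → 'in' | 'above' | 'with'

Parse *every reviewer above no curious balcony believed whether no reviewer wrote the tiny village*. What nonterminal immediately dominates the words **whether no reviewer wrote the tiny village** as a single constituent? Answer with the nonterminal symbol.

CP

[S [NP [NP [Det every] [N reviewer]] [PP [P above] [NP [Det no] [AP [Adj curious]] [N balcony]]]] [VP [V believed] [CP [C whether] [S [NP [Det no] [N reviewer]] [VP [V wrote] [NP [Det the] [AP [Adj tiny]] [N village]]]]]]]
The span 'whether no reviewer wrote the tiny village' is the CP node built by CP → C S.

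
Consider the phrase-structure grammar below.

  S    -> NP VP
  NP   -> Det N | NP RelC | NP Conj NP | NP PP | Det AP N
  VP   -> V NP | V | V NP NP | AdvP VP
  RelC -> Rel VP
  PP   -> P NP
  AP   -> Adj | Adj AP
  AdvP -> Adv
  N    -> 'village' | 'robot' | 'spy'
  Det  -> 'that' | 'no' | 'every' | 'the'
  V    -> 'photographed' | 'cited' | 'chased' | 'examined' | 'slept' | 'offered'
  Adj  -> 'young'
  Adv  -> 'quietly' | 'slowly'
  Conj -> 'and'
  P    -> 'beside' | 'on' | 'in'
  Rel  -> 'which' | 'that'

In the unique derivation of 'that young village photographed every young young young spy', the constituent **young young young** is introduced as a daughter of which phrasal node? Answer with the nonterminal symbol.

NP

[S [NP [Det that] [AP [Adj young]] [N village]] [VP [V photographed] [NP [Det every] [AP [Adj young] [AP [Adj young] [AP [Adj young]]]] [N spy]]]]
The span 'young young young' is the AP node built by AP → Adj AP.
Its mother is the NP built by NP → Det AP N.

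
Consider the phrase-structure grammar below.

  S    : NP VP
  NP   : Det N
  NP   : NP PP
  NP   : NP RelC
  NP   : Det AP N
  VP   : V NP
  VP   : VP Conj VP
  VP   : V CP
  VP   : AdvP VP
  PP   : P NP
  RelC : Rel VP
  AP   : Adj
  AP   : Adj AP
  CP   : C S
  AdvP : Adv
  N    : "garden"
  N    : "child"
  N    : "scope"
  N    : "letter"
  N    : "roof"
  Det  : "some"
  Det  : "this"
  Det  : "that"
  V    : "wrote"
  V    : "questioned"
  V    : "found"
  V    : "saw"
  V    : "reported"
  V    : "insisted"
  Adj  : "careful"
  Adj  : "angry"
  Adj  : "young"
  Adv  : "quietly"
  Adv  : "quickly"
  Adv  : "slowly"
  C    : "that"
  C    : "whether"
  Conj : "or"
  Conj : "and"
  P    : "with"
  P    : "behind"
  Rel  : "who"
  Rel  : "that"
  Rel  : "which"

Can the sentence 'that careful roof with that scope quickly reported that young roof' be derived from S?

[S [NP [NP [Det that] [AP [Adj careful]] [N roof]] [PP [P with] [NP [Det that] [N scope]]]] [VP [AdvP [Adv quickly]] [VP [V reported] [NP [Det that] [AP [Adj young]] [N roof]]]]]
Each bracket corresponds to one application of a listed rule, so the string is derivable from S.

Grammatical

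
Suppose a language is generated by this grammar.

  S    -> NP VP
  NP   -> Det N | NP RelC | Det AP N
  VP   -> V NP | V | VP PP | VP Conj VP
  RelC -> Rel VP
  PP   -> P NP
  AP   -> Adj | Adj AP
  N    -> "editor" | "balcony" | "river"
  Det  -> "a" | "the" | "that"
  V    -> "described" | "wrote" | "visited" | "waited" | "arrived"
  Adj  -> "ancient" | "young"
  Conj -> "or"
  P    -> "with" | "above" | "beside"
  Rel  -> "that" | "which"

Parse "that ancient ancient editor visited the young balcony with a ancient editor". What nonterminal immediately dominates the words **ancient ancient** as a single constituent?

AP

[S [NP [Det that] [AP [Adj ancient] [AP [Adj ancient]]] [N editor]] [VP [VP [V visited] [NP [Det the] [AP [Adj young]] [N balcony]]] [PP [P with] [NP [Det a] [AP [Adj ancient]] [N editor]]]]]
The span 'ancient ancient' is the AP node built by AP → Adj AP.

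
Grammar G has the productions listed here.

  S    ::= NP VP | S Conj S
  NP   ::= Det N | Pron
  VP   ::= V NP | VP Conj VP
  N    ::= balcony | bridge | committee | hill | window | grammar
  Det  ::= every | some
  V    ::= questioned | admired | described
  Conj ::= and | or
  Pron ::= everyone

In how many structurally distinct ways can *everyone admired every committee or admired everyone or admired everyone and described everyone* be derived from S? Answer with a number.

Two of the 5 distinct bracketings:
[S [NP [Pron everyone]] [VP [VP [V admired] [NP [Det every] [N committee]]] [Conj or] [VP [VP [V admired] [NP [Pron everyone]]] [Conj or] [VP [VP [V admired] [NP [Pron everyone]]] [Conj and] [VP [V described] [NP [Pron everyone]]]]]]]
[S [NP [Pron everyone]] [VP [VP [V admired] [NP [Det every] [N committee]]] [Conj or] [VP [VP [VP [V admired] [NP [Pron everyone]]] [Conj or] [VP [V admired] [NP [Pron everyone]]]] [Conj and] [VP [V described] [NP [Pron everyone]]]]]]
The trees differ in how a recursive rule is bracketed over the same span.

5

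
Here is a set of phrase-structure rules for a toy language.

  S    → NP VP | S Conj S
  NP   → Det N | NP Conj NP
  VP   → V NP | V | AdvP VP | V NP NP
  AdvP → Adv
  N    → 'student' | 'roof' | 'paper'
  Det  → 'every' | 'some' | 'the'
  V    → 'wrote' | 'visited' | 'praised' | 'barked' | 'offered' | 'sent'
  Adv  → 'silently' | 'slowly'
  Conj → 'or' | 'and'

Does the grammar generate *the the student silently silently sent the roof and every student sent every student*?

A Det word can never sit immediately before a Det word in any string this grammar generates, so the substring 'the the' rules out a derivation.

Ungrammatical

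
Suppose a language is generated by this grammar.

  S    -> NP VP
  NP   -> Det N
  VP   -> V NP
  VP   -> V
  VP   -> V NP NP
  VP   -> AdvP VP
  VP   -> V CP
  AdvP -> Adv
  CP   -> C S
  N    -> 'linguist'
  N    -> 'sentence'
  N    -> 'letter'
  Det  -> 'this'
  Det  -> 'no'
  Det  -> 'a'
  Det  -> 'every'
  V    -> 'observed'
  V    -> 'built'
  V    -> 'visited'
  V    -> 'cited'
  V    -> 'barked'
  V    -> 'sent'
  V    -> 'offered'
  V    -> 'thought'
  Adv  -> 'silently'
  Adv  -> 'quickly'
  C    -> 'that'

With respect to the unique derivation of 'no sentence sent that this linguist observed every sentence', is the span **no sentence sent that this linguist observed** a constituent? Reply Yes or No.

No

[S [NP [Det no] [N sentence]] [VP [V sent] [CP [C that] [S [NP [Det this] [N linguist]] [VP [V observed] [NP [Det every] [N sentence]]]]]]]
The smallest constituent containing 'no sentence sent that this linguist observed' is the S spanning 'no sentence sent that this linguist observed every sentence'; no single node in the tree dominates exactly the given words.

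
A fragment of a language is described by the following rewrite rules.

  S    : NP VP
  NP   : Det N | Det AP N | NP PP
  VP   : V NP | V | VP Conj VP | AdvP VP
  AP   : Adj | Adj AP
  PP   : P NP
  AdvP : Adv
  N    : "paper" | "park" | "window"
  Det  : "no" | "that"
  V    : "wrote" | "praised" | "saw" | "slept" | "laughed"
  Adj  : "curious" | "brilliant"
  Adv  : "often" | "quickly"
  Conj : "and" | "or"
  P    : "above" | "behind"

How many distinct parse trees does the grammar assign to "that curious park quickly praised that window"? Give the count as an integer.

[S [NP [Det that] [AP [Adj curious]] [N park]] [VP [AdvP [Adv quickly]] [VP [V praised] [NP [Det that] [N window]]]]]
No rule offers an alternative attachment or grouping for any span, so this is the only derivation.

1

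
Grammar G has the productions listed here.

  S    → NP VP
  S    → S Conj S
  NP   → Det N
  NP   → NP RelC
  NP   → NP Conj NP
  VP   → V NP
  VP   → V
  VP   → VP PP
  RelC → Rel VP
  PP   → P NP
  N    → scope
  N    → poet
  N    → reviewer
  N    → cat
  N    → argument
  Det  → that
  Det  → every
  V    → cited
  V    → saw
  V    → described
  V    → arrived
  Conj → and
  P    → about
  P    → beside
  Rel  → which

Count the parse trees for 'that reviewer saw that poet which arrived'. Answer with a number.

1

[S [NP [Det that] [N reviewer]] [VP [V saw] [NP [NP [Det that] [N poet]] [RelC [Rel which] [VP [V arrived]]]]]]
No rule offers an alternative attachment or grouping for any span, so this is the only derivation.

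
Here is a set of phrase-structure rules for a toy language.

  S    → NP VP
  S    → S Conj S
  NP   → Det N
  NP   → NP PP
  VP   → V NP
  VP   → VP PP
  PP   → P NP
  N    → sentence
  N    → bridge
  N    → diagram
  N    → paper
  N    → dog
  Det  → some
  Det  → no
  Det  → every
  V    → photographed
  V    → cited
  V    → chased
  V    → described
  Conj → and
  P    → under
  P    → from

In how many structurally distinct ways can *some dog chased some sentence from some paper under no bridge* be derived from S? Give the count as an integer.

Two of the 5 distinct bracketings:
[S [NP [Det some] [N dog]] [VP [V chased] [NP [NP [Det some] [N sentence]] [PP [P from] [NP [NP [Det some] [N paper]] [PP [P under] [NP [Det no] [N bridge]]]]]]]]
[S [NP [Det some] [N dog]] [VP [V chased] [NP [NP [NP [Det some] [N sentence]] [PP [P from] [NP [Det some] [N paper]]]] [PP [P under] [NP [Det no] [N bridge]]]]]]
The trees differ in how a recursive rule is bracketed over the same span.

5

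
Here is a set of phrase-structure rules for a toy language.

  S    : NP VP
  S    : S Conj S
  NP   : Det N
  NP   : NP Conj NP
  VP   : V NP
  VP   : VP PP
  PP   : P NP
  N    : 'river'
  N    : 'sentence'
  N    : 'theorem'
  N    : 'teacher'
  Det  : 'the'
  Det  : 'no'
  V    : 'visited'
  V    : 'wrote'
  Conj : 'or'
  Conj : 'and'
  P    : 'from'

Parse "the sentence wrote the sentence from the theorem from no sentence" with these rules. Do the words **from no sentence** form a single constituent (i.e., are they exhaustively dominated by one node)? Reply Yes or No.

[S [NP [Det the] [N sentence]] [VP [VP [VP [V wrote] [NP [Det the] [N sentence]]] [PP [P from] [NP [Det the] [N theorem]]]] [PP [P from] [NP [Det no] [N sentence]]]]]
The words 'from no sentence' are exhaustively dominated by a single PP node (built by PP → P NP), so they form a constituent.

Yes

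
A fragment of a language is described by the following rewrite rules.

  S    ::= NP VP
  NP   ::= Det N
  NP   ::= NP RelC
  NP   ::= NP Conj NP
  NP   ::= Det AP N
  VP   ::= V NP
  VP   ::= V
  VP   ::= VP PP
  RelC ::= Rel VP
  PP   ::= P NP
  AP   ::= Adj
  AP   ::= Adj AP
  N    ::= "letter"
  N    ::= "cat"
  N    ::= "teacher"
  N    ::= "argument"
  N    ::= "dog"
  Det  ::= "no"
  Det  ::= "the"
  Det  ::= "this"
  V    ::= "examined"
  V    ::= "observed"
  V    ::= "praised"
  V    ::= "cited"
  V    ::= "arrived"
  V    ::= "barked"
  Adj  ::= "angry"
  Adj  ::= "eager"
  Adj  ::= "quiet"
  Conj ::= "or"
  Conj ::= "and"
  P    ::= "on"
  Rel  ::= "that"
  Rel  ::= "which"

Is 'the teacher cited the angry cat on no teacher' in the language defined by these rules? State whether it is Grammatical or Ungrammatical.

S
  NP
    Det: the
    N: teacher
  VP
    VP
      V: cited
      NP
        Det: the
        AP
          Adj: angry
        N: cat
    PP
      P: on
      NP
        Det: no
        N: teacher
Every word is introduced by a lexical rule and the phrasal rules combine the resulting categories into a single S.

Grammatical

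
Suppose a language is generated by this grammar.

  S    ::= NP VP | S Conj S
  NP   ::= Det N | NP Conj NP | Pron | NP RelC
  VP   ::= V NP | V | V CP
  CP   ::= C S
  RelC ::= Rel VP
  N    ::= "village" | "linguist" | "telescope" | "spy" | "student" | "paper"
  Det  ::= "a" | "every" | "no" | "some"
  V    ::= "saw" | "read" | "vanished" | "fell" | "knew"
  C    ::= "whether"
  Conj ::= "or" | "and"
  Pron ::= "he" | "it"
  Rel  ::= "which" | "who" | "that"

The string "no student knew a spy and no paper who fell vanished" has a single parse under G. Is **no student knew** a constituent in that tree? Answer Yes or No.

No

[S [S [NP [Det no] [N student]] [VP [V knew] [NP [Det a] [N spy]]]] [Conj and] [S [NP [NP [Det no] [N paper]] [RelC [Rel who] [VP [V fell]]]] [VP [V vanished]]]]
The smallest constituent containing 'no student knew' is the S spanning 'no student knew a spy'; no single node in the tree dominates exactly the given words.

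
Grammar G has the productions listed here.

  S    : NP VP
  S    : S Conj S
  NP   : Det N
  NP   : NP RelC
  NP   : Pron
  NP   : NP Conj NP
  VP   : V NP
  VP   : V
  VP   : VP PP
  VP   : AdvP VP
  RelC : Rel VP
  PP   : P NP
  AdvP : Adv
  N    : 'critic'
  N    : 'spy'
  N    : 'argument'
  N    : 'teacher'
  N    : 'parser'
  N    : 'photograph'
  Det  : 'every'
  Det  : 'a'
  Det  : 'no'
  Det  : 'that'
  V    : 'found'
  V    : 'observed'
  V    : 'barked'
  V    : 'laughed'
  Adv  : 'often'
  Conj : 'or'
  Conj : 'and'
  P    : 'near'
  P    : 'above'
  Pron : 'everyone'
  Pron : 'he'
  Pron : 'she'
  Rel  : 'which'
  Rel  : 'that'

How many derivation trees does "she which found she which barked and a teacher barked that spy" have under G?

3

Two of the 3 distinct bracketings:
[S [NP [NP [Pron she]] [RelC [Rel which] [VP [V found] [NP [NP [NP [Pron she]] [RelC [Rel which] [VP [V barked]]]] [Conj and] [NP [Det a] [N teacher]]]]]] [VP [V barked] [NP [Det that] [N spy]]]]
[S [NP [NP [NP [Pron she]] [RelC [Rel which] [VP [V found] [NP [NP [Pron she]] [RelC [Rel which] [VP [V barked]]]]]]] [Conj and] [NP [Det a] [N teacher]]] [VP [V barked] [NP [Det that] [N spy]]]]
The trees differ in how a recursive rule is bracketed over the same span.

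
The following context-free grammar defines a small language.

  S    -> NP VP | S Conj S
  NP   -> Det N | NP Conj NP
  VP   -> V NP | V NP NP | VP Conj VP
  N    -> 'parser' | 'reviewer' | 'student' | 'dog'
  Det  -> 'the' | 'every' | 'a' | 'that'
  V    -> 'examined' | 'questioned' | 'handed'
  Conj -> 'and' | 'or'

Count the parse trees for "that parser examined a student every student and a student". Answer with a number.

[S [NP [Det that] [N parser]] [VP [V examined] [NP [Det a] [N student]] [NP [NP [Det every] [N student]] [Conj and] [NP [Det a] [N student]]]]]
No rule offers an alternative attachment or grouping for any span, so this is the only derivation.

1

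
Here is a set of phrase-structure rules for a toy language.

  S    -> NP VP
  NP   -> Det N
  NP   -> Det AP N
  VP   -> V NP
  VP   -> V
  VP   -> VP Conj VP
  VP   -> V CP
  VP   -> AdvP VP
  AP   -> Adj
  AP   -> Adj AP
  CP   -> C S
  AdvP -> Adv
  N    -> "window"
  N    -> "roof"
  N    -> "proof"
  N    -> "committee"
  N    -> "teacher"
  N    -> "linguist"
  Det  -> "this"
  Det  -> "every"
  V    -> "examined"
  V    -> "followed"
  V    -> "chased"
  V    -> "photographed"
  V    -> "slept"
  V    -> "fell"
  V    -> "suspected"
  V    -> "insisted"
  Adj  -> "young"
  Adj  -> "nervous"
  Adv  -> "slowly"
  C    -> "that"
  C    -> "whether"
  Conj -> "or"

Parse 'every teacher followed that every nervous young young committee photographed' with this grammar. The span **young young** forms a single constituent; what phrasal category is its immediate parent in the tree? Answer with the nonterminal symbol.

[S [NP [Det every] [N teacher]] [VP [V followed] [CP [C that] [S [NP [Det every] [AP [Adj nervous] [AP [Adj young] [AP [Adj young]]]] [N committee]] [VP [V photographed]]]]]]
The span 'young young' is the AP node built by AP → Adj AP.
Its mother is the AP built by AP → Adj AP.

AP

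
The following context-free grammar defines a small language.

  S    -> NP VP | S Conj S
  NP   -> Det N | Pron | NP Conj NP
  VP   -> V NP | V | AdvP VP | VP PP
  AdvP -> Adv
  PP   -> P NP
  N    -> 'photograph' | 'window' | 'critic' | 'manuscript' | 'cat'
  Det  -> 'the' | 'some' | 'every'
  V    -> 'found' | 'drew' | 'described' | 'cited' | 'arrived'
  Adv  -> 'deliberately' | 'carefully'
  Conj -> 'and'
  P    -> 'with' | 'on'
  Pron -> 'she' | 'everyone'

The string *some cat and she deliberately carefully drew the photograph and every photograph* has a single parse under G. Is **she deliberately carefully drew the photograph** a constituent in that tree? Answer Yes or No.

[S [NP [NP [Det some] [N cat]] [Conj and] [NP [Pron she]]] [VP [AdvP [Adv deliberately]] [VP [AdvP [Adv carefully]] [VP [V drew] [NP [NP [Det the] [N photograph]] [Conj and] [NP [Det every] [N photograph]]]]]]]
The smallest constituent containing 'she deliberately carefully drew the photograph' is the S spanning 'some cat and she deliberately carefully drew the photograph and every photograph'; no single node in the tree dominates exactly the given words.

No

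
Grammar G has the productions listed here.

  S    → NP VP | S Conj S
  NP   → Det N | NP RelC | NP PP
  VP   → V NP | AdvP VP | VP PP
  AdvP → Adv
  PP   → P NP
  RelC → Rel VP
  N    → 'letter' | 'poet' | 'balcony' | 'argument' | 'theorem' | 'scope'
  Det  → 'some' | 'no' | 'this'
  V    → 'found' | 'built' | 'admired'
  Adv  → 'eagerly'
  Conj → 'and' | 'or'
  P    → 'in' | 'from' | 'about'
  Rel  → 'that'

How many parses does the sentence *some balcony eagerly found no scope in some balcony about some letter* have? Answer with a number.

Two of the 9 distinct bracketings:
[S [NP [Det some] [N balcony]] [VP [AdvP [Adv eagerly]] [VP [V found] [NP [NP [Det no] [N scope]] [PP [P in] [NP [NP [Det some] [N balcony]] [PP [P about] [NP [Det some] [N letter]]]]]]]]]
[S [NP [Det some] [N balcony]] [VP [AdvP [Adv eagerly]] [VP [V found] [NP [NP [NP [Det no] [N scope]] [PP [P in] [NP [Det some] [N balcony]]]] [PP [P about] [NP [Det some] [N letter]]]]]]]
The trees differ in how a recursive rule is bracketed over the same span.

9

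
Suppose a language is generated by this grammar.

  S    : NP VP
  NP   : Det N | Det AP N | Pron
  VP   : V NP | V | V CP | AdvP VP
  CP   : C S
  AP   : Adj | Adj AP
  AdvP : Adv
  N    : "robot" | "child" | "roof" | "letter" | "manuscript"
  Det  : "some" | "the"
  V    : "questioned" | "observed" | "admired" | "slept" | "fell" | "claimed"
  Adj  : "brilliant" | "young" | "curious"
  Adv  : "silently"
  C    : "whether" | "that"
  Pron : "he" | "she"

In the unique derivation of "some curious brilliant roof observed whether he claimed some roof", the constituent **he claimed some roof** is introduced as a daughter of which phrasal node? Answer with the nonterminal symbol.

CP

S
  NP
    Det: some
    AP
      Adj: curious
      AP
        Adj: brilliant
    N: roof
  VP
    V: observed
    CP
      C: whether
      S
        NP
          Pron: he
        VP
          V: claimed
          NP
            Det: some
            N: roof
The span 'he claimed some roof' is the S node built by S → NP VP.
Its mother is the CP built by CP → C S.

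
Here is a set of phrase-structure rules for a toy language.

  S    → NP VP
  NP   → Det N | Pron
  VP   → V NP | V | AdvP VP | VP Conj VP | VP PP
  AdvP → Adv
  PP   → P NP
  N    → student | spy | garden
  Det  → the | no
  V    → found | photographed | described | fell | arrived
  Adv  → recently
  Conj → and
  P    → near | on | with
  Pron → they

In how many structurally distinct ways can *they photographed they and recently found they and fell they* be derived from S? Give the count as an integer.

Two of the 3 distinct bracketings:
[S [NP [Pron they]] [VP [VP [V photographed] [NP [Pron they]]] [Conj and] [VP [AdvP [Adv recently]] [VP [VP [V found] [NP [Pron they]]] [Conj and] [VP [V fell] [NP [Pron they]]]]]]]
[S [NP [Pron they]] [VP [VP [V photographed] [NP [Pron they]]] [Conj and] [VP [VP [AdvP [Adv recently]] [VP [V found] [NP [Pron they]]]] [Conj and] [VP [V fell] [NP [Pron they]]]]]]
The trees differ in how a recursive rule is bracketed over the same span.

3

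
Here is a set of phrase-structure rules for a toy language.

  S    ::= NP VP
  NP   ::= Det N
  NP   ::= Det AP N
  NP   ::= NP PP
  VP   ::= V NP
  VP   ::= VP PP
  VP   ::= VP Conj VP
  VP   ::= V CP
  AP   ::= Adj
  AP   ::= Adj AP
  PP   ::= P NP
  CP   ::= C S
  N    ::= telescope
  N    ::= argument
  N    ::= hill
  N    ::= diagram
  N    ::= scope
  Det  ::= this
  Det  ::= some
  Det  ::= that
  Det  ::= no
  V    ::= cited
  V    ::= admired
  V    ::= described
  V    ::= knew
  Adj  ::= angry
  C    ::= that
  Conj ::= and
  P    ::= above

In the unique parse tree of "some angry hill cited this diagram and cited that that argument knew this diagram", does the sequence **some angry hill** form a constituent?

[S [NP [Det some] [AP [Adj angry]] [N hill]] [VP [VP [V cited] [NP [Det this] [N diagram]]] [Conj and] [VP [V cited] [CP [C that] [S [NP [Det that] [N argument]] [VP [V knew] [NP [Det this] [N diagram]]]]]]]]
The words 'some angry hill' are exhaustively dominated by a single NP node (built by NP → Det AP N), so they form a constituent.

Yes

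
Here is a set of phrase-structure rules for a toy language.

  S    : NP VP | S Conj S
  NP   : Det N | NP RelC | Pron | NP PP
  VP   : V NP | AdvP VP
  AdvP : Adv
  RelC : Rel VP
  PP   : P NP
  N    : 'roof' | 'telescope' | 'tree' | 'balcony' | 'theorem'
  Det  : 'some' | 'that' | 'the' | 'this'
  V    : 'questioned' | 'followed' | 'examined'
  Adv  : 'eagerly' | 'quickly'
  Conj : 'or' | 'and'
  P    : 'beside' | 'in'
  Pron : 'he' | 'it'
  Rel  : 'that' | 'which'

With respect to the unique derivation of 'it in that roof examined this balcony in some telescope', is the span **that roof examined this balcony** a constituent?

No

[S [NP [NP [Pron it]] [PP [P in] [NP [Det that] [N roof]]]] [VP [V examined] [NP [NP [Det this] [N balcony]] [PP [P in] [NP [Det some] [N telescope]]]]]]
The smallest constituent containing 'that roof examined this balcony' is the S spanning 'it in that roof examined this balcony in some telescope'; no single node in the tree dominates exactly the given words.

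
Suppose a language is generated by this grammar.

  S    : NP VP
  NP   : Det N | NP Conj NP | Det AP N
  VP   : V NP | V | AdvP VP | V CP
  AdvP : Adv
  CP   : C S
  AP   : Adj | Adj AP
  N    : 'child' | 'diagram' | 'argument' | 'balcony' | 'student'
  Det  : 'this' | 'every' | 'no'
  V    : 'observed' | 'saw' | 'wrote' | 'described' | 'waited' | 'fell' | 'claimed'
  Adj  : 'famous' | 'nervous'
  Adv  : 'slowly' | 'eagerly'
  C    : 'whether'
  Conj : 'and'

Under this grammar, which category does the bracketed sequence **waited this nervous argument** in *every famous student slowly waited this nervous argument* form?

S
  NP
    Det: every
    AP
      Adj: famous
    N: student
  VP
    AdvP
      Adv: slowly
    VP
      V: waited
      NP
        Det: this
        AP
          Adj: nervous
        N: argument
The span 'waited this nervous argument' is the VP node built by VP → V NP.

VP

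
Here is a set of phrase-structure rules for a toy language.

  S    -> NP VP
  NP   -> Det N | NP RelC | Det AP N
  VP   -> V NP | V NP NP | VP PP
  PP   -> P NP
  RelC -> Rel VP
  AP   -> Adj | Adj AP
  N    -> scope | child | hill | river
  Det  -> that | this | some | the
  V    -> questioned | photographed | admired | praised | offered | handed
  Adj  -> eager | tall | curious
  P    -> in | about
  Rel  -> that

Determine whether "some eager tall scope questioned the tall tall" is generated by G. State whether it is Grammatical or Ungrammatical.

Ungrammatical

For S → NP VP, the only prefix that parses as NP is 'some eager tall scope', but the remainder 'questioned the tall tall' is not a VP under these rules.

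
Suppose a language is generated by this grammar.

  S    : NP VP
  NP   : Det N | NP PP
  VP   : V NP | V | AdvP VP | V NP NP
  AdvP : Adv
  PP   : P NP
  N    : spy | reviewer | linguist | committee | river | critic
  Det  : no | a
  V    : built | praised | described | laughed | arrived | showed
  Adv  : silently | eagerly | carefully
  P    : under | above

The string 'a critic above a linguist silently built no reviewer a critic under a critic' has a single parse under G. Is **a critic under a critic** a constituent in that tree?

[S [NP [NP [Det a] [N critic]] [PP [P above] [NP [Det a] [N linguist]]]] [VP [AdvP [Adv silently]] [VP [V built] [NP [Det no] [N reviewer]] [NP [NP [Det a] [N critic]] [PP [P under] [NP [Det a] [N critic]]]]]]]
The words 'a critic under a critic' are exhaustively dominated by a single NP node (built by NP → NP PP), so they form a constituent.

Yes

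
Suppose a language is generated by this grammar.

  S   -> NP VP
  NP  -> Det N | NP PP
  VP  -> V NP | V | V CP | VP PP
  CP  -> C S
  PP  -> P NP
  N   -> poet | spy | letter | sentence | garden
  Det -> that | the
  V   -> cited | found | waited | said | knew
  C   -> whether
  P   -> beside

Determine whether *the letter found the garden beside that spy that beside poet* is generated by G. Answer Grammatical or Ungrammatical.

An N word can never sit immediately before a Det word in any string this grammar generates, so the substring 'spy that' rules out a derivation.

Ungrammatical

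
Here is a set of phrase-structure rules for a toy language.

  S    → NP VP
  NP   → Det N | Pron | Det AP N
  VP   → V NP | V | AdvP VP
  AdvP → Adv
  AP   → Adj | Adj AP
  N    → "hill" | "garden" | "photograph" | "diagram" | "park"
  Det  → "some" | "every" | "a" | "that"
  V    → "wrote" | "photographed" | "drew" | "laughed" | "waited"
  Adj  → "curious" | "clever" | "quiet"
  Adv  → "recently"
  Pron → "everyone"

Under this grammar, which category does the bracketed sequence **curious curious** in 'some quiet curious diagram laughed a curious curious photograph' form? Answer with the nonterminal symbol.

S
  NP
    Det: some
    AP
      Adj: quiet
      AP
        Adj: curious
    N: diagram
  VP
    V: laughed
    NP
      Det: a
      AP
        Adj: curious
        AP
          Adj: curious
      N: photograph
The span 'curious curious' is the AP node built by AP → Adj AP.

AP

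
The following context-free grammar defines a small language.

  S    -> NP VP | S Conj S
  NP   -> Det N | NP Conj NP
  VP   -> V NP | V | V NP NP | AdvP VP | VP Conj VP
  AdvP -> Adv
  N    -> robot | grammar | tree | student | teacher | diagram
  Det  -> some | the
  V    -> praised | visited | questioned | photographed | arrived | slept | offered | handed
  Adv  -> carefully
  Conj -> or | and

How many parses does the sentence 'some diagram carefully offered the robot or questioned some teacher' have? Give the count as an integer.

2

The two bracketings:
[S [NP [Det some] [N diagram]] [VP [AdvP [Adv carefully]] [VP [VP [V offered] [NP [Det the] [N robot]]] [Conj or] [VP [V questioned] [NP [Det some] [N teacher]]]]]]
[S [NP [Det some] [N diagram]] [VP [VP [AdvP [Adv carefully]] [VP [V offered] [NP [Det the] [N robot]]]] [Conj or] [VP [V questioned] [NP [Det some] [N teacher]]]]]
The trees differ in how a recursive rule is bracketed over the same span.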